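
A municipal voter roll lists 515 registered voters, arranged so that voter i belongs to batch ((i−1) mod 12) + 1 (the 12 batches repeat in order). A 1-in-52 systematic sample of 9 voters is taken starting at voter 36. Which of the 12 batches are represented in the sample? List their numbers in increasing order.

Consecutive selections differ by k = 52, so their batch numbers differ by 52 mod 12 = 4.
gcd(52, 12) = 4, so the sample visits 12/4 = 3 distinct residues mod 12.
Start 36 is batch 12; the batches hit are 4, 8, 12.

4, 8, 12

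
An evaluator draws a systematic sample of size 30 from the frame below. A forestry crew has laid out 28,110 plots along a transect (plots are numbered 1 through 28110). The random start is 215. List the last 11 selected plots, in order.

k = N/n = 28110/30 = 937
20th selection = 215 + 19×937 = 18018
21st: 18018 + 937 = 18955
22nd: 18955 + 937 = 19892
23rd: 19892 + 937 = 20829
24th: 20829 + 937 = 21766
25th: 21766 + 937 = 22703
26th: 22703 + 937 = 23640
27th: 23640 + 937 = 24577
28th: 24577 + 937 = 25514
29th: 25514 + 937 = 26451
30th: 26451 + 937 = 27388

18018, 18955, 19892, 20829, 21766, 22703, 23640, 24577, 25514, 26451, 27388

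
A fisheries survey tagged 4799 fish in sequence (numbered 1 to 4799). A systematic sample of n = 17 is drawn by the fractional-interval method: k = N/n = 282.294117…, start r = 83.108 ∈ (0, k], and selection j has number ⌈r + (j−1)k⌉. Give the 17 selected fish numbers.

84, 366, 648, 930, 1213, 1495, 1777, 2060, 2342, 2624, 2907, 3189, 3471, 3753, 4036, 4318, 4600

j=1: r + 0k = 83.108 → ⌈·⌉ = 84
j=2: r + 1k = 365.402117… → ⌈·⌉ = 366
j=3: r + 2k = 647.696235… → ⌈·⌉ = 648
j=4: r + 3k = 929.990352… → ⌈·⌉ = 930
j=5: r + 4k = 1212.284470… → ⌈·⌉ = 1213
j=6: r + 5k = 1494.578588… → ⌈·⌉ = 1495
j=7: r + 6k = 1776.872705… → ⌈·⌉ = 1777
j=8: r + 7k = 2059.166823… → ⌈·⌉ = 2060
j=9: r + 8k = 2341.460941… → ⌈·⌉ = 2342
j=10: r + 9k = 2623.755058… → ⌈·⌉ = 2624
j=11: r + 10k = 2906.049176… → ⌈·⌉ = 2907
j=12: r + 11k = 3188.343294… → ⌈·⌉ = 3189
j=13: r + 12k = 3470.637411… → ⌈·⌉ = 3471
j=14: r + 13k = 3752.931529… → ⌈·⌉ = 3753
j=15: r + 14k = 4035.225647… → ⌈·⌉ = 4036
j=16: r + 15k = 4317.519764… → ⌈·⌉ = 4318
j=17: r + 16k = 4599.813882… → ⌈·⌉ = 4600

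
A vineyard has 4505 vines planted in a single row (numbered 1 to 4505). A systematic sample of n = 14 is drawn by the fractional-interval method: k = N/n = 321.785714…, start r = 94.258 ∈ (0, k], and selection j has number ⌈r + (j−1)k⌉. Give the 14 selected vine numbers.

95, 417, 738, 1060, 1382, 1704, 2025, 2347, 2669, 2991, 3313, 3634, 3956, 4278

j=1: r + 0k = 94.258 → ⌈·⌉ = 95
j=2: r + 1k = 416.043714… → ⌈·⌉ = 417
j=3: r + 2k = 737.829428… → ⌈·⌉ = 738
j=4: r + 3k = 1059.615142… → ⌈·⌉ = 1060
j=5: r + 4k = 1381.400857… → ⌈·⌉ = 1382
j=6: r + 5k = 1703.186571… → ⌈·⌉ = 1704
j=7: r + 6k = 2024.972285… → ⌈·⌉ = 2025
j=8: r + 7k = 2346.758 → ⌈·⌉ = 2347
j=9: r + 8k = 2668.543714… → ⌈·⌉ = 2669
j=10: r + 9k = 2990.329428… → ⌈·⌉ = 2991
j=11: r + 10k = 3312.115142… → ⌈·⌉ = 3313
j=12: r + 11k = 3633.900857… → ⌈·⌉ = 3634
j=13: r + 12k = 3955.686571… → ⌈·⌉ = 3956
j=14: r + 13k = 4277.472285… → ⌈·⌉ = 4278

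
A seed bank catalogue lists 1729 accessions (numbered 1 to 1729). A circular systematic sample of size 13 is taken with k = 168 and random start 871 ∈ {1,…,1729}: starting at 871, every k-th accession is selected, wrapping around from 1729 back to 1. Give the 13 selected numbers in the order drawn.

Selection 1: 871
Selection 2: 871 + 168 = 1039
Selection 3: 1039 + 168 = 1207
Selection 4: 1207 + 168 = 1375
Selection 5: 1375 + 168 = 1543
Selection 6: 1543 + 168 = 1711
Selection 7: 1711 + 168 = 1879 → 1879 − 1729 = 150
Selection 8: 150 + 168 = 318
Selection 9: 318 + 168 = 486
Selection 10: 486 + 168 = 654
Selection 11: 654 + 168 = 822
Selection 12: 822 + 168 = 990
Selection 13: 990 + 168 = 1158

871, 1039, 1207, 1375, 1543, 1711, 150, 318, 486, 654, 822, 990, 1158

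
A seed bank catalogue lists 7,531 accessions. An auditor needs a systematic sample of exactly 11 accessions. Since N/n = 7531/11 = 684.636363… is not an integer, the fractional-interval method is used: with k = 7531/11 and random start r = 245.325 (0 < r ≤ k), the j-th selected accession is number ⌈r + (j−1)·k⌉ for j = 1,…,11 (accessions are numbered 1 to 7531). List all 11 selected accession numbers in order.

246, 930, 1615, 2300, 2984, 3669, 4354, 5038, 5723, 6408, 7092

j=1: r + 0k = 245.325 → ⌈·⌉ = 246
j=2: r + 1k = 929.961363… → ⌈·⌉ = 930
j=3: r + 2k = 1614.597727… → ⌈·⌉ = 1615
j=4: r + 3k = 2299.234090… → ⌈·⌉ = 2300
j=5: r + 4k = 2983.870454… → ⌈·⌉ = 2984
j=6: r + 5k = 3668.506818… → ⌈·⌉ = 3669
j=7: r + 6k = 4353.143181… → ⌈·⌉ = 4354
j=8: r + 7k = 5037.779545… → ⌈·⌉ = 5038
j=9: r + 8k = 5722.415909… → ⌈·⌉ = 5723
j=10: r + 9k = 6407.052272… → ⌈·⌉ = 6408
j=11: r + 10k = 7091.688636… → ⌈·⌉ = 7092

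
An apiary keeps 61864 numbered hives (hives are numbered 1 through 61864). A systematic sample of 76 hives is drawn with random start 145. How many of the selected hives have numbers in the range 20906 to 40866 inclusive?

k = 61864/76 = 814
First selection ≥ 20906: 145 + ⌈(20906−145)/814⌉·814 = 145 + 26×814 = 21309
Last selection ≤ 40866: 145 + ⌊(40866−145)/814⌋·814 = 145 + 50×814 = 40845
Count = 50 − 26 + 1 = 25

25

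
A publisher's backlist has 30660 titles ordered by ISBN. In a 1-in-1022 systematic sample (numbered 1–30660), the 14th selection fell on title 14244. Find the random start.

958

k = 1022
r = 14244 − (14−1)×1022 = 14244 − 13286 = 958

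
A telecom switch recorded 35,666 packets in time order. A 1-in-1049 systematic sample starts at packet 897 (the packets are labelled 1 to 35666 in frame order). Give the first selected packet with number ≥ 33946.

34465

k = 1049
Steps past start: ⌈(33946 − 897)/1049⌉ = ⌈33049/1049⌉ = 32
Selected packet: 897 + 32×1049 = 34465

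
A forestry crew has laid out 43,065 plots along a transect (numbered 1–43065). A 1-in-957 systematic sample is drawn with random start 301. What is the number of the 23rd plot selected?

k = 957
23rd selection = r + (23−1)·k = 301 + 22×957 = 301 + 21054 = 21355

21355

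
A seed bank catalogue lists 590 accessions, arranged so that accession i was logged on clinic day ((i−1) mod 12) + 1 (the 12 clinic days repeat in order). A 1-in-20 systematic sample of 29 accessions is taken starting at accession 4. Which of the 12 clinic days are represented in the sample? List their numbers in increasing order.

4, 8, 12

Consecutive selections differ by k = 20, so their clinic day numbers differ by 20 mod 12 = 8.
gcd(20, 12) = 4, so the sample visits 12/4 = 3 distinct residues mod 12.
Start 4 is clinic day 4; the clinic days hit are 4, 8, 12.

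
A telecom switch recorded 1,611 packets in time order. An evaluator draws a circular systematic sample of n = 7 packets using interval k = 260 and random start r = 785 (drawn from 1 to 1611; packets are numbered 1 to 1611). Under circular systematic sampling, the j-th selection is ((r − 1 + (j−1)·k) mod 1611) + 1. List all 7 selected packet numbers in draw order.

785, 1045, 1305, 1565, 214, 474, 734

Selection 1: 785
Selection 2: 785 + 260 = 1045
Selection 3: 1045 + 260 = 1305
Selection 4: 1305 + 260 = 1565
Selection 5: 1565 + 260 = 1825 → 1825 − 1611 = 214
Selection 6: 214 + 260 = 474
Selection 7: 474 + 260 = 734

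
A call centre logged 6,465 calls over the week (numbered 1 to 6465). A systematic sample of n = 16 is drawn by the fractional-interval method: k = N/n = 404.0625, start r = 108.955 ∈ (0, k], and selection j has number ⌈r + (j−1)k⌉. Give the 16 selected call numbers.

j=1: r + 0k = 108.955 → ⌈·⌉ = 109
j=2: r + 1k = 513.0175 → ⌈·⌉ = 514
j=3: r + 2k = 917.08 → ⌈·⌉ = 918
j=4: r + 3k = 1321.1425 → ⌈·⌉ = 1322
j=5: r + 4k = 1725.205 → ⌈·⌉ = 1726
j=6: r + 5k = 2129.2675 → ⌈·⌉ = 2130
j=7: r + 6k = 2533.33 → ⌈·⌉ = 2534
j=8: r + 7k = 2937.3925 → ⌈·⌉ = 2938
j=9: r + 8k = 3341.455 → ⌈·⌉ = 3342
j=10: r + 9k = 3745.5175 → ⌈·⌉ = 3746
j=11: r + 10k = 4149.58 → ⌈·⌉ = 4150
j=12: r + 11k = 4553.6425 → ⌈·⌉ = 4554
j=13: r + 12k = 4957.705 → ⌈·⌉ = 4958
j=14: r + 13k = 5361.7675 → ⌈·⌉ = 5362
j=15: r + 14k = 5765.83 → ⌈·⌉ = 5766
j=16: r + 15k = 6169.8925 → ⌈·⌉ = 6170

109, 514, 918, 1322, 1726, 2130, 2534, 2938, 3342, 3746, 4150, 4554, 4958, 5362, 5766, 6170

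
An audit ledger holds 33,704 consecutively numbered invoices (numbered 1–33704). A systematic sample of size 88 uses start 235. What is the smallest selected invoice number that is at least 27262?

27428

k = 33704/88 = 383
Steps past start: ⌈(27262 − 235)/383⌉ = ⌈27027/383⌉ = 71
Selected invoice: 235 + 71×383 = 27428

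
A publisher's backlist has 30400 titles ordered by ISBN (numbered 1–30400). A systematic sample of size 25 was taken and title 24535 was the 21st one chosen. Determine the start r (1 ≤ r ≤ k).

215

k = 30400/25 = 1216
r = 24535 − (21−1)×1216 = 24535 − 24320 = 215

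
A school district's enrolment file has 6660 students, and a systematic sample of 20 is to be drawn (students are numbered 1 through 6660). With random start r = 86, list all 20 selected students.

k = N/n = 6660/20 = 333
student 1: 86
student 2: 86 + 333 = 419
student 3: 419 + 333 = 752
student 4: 752 + 333 = 1085
student 5: 1085 + 333 = 1418
student 6: 1418 + 333 = 1751
student 7: 1751 + 333 = 2084
student 8: 2084 + 333 = 2417
student 9: 2417 + 333 = 2750
student 10: 2750 + 333 = 3083
student 11: 3083 + 333 = 3416
student 12: 3416 + 333 = 3749
student 13: 3749 + 333 = 4082
student 14: 4082 + 333 = 4415
student 15: 4415 + 333 = 4748
student 16: 4748 + 333 = 5081
student 17: 5081 + 333 = 5414
student 18: 5414 + 333 = 5747
student 19: 5747 + 333 = 6080
student 20: 6080 + 333 = 6413

86, 419, 752, 1085, 1418, 1751, 2084, 2417, 2750, 3083, 3416, 3749, 4082, 4415, 4748, 5081, 5414, 5747, 6080, 6413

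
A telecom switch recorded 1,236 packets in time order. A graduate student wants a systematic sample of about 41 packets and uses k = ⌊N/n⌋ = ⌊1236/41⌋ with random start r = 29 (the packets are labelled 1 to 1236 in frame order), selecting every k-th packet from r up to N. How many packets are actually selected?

k = ⌊1236/41⌋ = 30
Achieved size = ⌊(1236 − 29)/30⌋ + 1 = ⌊1207/30⌋ + 1 = 40 + 1 = 41
(last selection: 29 + 40×30 = 1229 ≤ 1236; next would be 1259 > 1236)

41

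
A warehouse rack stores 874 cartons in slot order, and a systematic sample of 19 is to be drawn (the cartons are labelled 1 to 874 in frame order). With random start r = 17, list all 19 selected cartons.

17, 63, 109, 155, 201, 247, 293, 339, 385, 431, 477, 523, 569, 615, 661, 707, 753, 799, 845

k = N/n = 874/19 = 46
carton 1: 17
carton 2: 17 + 46 = 63
carton 3: 63 + 46 = 109
carton 4: 109 + 46 = 155
carton 5: 155 + 46 = 201
carton 6: 201 + 46 = 247
carton 7: 247 + 46 = 293
carton 8: 293 + 46 = 339
carton 9: 339 + 46 = 385
carton 10: 385 + 46 = 431
carton 11: 431 + 46 = 477
carton 12: 477 + 46 = 523
carton 13: 523 + 46 = 569
carton 14: 569 + 46 = 615
carton 15: 615 + 46 = 661
carton 16: 661 + 46 = 707
carton 17: 707 + 46 = 753
carton 18: 753 + 46 = 799
carton 19: 799 + 46 = 845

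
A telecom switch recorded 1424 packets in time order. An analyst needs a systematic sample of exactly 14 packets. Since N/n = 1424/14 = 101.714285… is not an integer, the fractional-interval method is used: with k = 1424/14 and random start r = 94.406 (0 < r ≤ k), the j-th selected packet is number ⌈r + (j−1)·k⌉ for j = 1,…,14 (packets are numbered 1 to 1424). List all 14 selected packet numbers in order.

j=1: r + 0k = 94.406 → ⌈·⌉ = 95
j=2: r + 1k = 196.120285… → ⌈·⌉ = 197
j=3: r + 2k = 297.834571… → ⌈·⌉ = 298
j=4: r + 3k = 399.548857… → ⌈·⌉ = 400
j=5: r + 4k = 501.263142… → ⌈·⌉ = 502
j=6: r + 5k = 602.977428… → ⌈·⌉ = 603
j=7: r + 6k = 704.691714… → ⌈·⌉ = 705
j=8: r + 7k = 806.406 → ⌈·⌉ = 807
j=9: r + 8k = 908.120285… → ⌈·⌉ = 909
j=10: r + 9k = 1009.834571… → ⌈·⌉ = 1010
j=11: r + 10k = 1111.548857… → ⌈·⌉ = 1112
j=12: r + 11k = 1213.263142… → ⌈·⌉ = 1214
j=13: r + 12k = 1314.977428… → ⌈·⌉ = 1315
j=14: r + 13k = 1416.691714… → ⌈·⌉ = 1417

95, 197, 298, 400, 502, 603, 705, 807, 909, 1010, 1112, 1214, 1315, 1417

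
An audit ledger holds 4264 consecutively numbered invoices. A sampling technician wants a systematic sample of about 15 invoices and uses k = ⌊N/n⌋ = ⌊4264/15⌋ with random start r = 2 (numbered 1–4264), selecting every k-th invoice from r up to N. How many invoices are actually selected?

16

k = ⌊4264/15⌋ = 284
Achieved size = ⌊(4264 − 2)/284⌋ + 1 = ⌊4262/284⌋ + 1 = 15 + 1 = 16
(last selection: 2 + 15×284 = 4262 ≤ 4264; next would be 4546 > 4264)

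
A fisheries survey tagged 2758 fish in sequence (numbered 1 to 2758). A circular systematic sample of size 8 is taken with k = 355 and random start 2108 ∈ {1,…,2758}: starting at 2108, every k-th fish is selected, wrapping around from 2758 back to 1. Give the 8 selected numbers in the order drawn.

2108, 2463, 60, 415, 770, 1125, 1480, 1835

Selection 1: 2108
Selection 2: 2108 + 355 = 2463
Selection 3: 2463 + 355 = 2818 → 2818 − 2758 = 60
Selection 4: 60 + 355 = 415
Selection 5: 415 + 355 = 770
Selection 6: 770 + 355 = 1125
Selection 7: 1125 + 355 = 1480
Selection 8: 1480 + 355 = 1835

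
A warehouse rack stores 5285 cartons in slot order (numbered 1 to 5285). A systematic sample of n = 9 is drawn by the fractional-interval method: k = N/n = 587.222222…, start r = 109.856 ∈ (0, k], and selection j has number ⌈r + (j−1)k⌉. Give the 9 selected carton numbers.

110, 698, 1285, 1872, 2459, 3046, 3634, 4221, 4808

j=1: r + 0k = 109.856 → ⌈·⌉ = 110
j=2: r + 1k = 697.078222… → ⌈·⌉ = 698
j=3: r + 2k = 1284.300444… → ⌈·⌉ = 1285
j=4: r + 3k = 1871.522666… → ⌈·⌉ = 1872
j=5: r + 4k = 2458.744888… → ⌈·⌉ = 2459
j=6: r + 5k = 3045.967111… → ⌈·⌉ = 3046
j=7: r + 6k = 3633.189333… → ⌈·⌉ = 3634
j=8: r + 7k = 4220.411555… → ⌈·⌉ = 4221
j=9: r + 8k = 4807.633777… → ⌈·⌉ = 4808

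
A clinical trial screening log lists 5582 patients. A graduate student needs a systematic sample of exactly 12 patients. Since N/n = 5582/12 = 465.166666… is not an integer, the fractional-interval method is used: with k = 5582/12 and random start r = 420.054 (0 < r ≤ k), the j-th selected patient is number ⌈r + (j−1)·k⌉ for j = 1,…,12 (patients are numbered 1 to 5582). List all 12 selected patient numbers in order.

j=1: r + 0k = 420.054 → ⌈·⌉ = 421
j=2: r + 1k = 885.220666… → ⌈·⌉ = 886
j=3: r + 2k = 1350.387333… → ⌈·⌉ = 1351
j=4: r + 3k = 1815.554 → ⌈·⌉ = 1816
j=5: r + 4k = 2280.720666… → ⌈·⌉ = 2281
j=6: r + 5k = 2745.887333… → ⌈·⌉ = 2746
j=7: r + 6k = 3211.054 → ⌈·⌉ = 3212
j=8: r + 7k = 3676.220666… → ⌈·⌉ = 3677
j=9: r + 8k = 4141.387333… → ⌈·⌉ = 4142
j=10: r + 9k = 4606.554 → ⌈·⌉ = 4607
j=11: r + 10k = 5071.720666… → ⌈·⌉ = 5072
j=12: r + 11k = 5536.887333… → ⌈·⌉ = 5537

421, 886, 1351, 1816, 2281, 2746, 3212, 3677, 4142, 4607, 5072, 5537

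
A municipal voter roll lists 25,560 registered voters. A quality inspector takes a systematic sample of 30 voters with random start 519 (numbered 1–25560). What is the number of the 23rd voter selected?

19263

k = 25560/30 = 852
23rd selection = r + (23−1)·k = 519 + 22×852 = 519 + 18744 = 19263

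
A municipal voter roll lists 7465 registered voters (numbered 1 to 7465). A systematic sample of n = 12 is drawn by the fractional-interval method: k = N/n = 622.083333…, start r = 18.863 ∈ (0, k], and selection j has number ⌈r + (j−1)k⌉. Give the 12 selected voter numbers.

j=1: r + 0k = 18.863 → ⌈·⌉ = 19
j=2: r + 1k = 640.946333… → ⌈·⌉ = 641
j=3: r + 2k = 1263.029666… → ⌈·⌉ = 1264
j=4: r + 3k = 1885.113 → ⌈·⌉ = 1886
j=5: r + 4k = 2507.196333… → ⌈·⌉ = 2508
j=6: r + 5k = 3129.279666… → ⌈·⌉ = 3130
j=7: r + 6k = 3751.363 → ⌈·⌉ = 3752
j=8: r + 7k = 4373.446333… → ⌈·⌉ = 4374
j=9: r + 8k = 4995.529666… → ⌈·⌉ = 4996
j=10: r + 9k = 5617.613 → ⌈·⌉ = 5618
j=11: r + 10k = 6239.696333… → ⌈·⌉ = 6240
j=12: r + 11k = 6861.779666… → ⌈·⌉ = 6862

19, 641, 1264, 1886, 2508, 3130, 3752, 4374, 4996, 5618, 6240, 6862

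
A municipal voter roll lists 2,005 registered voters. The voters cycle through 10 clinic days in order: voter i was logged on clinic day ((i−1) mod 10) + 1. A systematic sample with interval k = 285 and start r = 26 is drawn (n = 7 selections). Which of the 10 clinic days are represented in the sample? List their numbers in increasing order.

1, 6

Consecutive selections differ by k = 285, so their clinic day numbers differ by 285 mod 10 = 5.
gcd(285, 10) = 5, so the sample visits 10/5 = 2 distinct residues mod 10.
Start 26 is clinic day 6; the clinic days hit are 1, 6.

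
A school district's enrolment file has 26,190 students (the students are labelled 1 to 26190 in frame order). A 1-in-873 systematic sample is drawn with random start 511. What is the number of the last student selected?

25828

k = 873
30th selection = r + (30−1)·k = 511 + 29×873 = 511 + 25317 = 25828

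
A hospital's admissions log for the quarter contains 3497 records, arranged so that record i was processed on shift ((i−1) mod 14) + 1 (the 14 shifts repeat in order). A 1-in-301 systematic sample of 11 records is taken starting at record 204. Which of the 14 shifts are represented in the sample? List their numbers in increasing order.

1, 8

Consecutive selections differ by k = 301, so their shift numbers differ by 301 mod 14 = 7.
gcd(301, 14) = 7, so the sample visits 14/7 = 2 distinct residues mod 14.
Start 204 is shift 8; the shifts hit are 1, 8.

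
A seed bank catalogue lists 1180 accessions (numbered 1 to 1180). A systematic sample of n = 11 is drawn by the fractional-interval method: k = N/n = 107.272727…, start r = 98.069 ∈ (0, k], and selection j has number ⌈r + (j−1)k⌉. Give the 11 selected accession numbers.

99, 206, 313, 420, 528, 635, 742, 849, 957, 1064, 1171

j=1: r + 0k = 98.069 → ⌈·⌉ = 99
j=2: r + 1k = 205.341727… → ⌈·⌉ = 206
j=3: r + 2k = 312.614454… → ⌈·⌉ = 313
j=4: r + 3k = 419.887181… → ⌈·⌉ = 420
j=5: r + 4k = 527.159909… → ⌈·⌉ = 528
j=6: r + 5k = 634.432636… → ⌈·⌉ = 635
j=7: r + 6k = 741.705363… → ⌈·⌉ = 742
j=8: r + 7k = 848.978090… → ⌈·⌉ = 849
j=9: r + 8k = 956.250818… → ⌈·⌉ = 957
j=10: r + 9k = 1063.523545… → ⌈·⌉ = 1064
j=11: r + 10k = 1170.796272… → ⌈·⌉ = 1171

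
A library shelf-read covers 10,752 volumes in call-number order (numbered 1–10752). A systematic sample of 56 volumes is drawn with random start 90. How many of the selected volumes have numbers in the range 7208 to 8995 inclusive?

k = 10752/56 = 192
First selection ≥ 7208: 90 + ⌈(7208−90)/192⌉·192 = 90 + 38×192 = 7386
Last selection ≤ 8995: 90 + ⌊(8995−90)/192⌋·192 = 90 + 46×192 = 8922
Count = 46 − 38 + 1 = 9

9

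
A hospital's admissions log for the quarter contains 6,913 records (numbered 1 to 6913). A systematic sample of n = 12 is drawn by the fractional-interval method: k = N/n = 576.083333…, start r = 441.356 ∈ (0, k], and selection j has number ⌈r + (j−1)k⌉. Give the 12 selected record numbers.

442, 1018, 1594, 2170, 2746, 3322, 3898, 4474, 5051, 5627, 6203, 6779

j=1: r + 0k = 441.356 → ⌈·⌉ = 442
j=2: r + 1k = 1017.439333… → ⌈·⌉ = 1018
j=3: r + 2k = 1593.522666… → ⌈·⌉ = 1594
j=4: r + 3k = 2169.606 → ⌈·⌉ = 2170
j=5: r + 4k = 2745.689333… → ⌈·⌉ = 2746
j=6: r + 5k = 3321.772666… → ⌈·⌉ = 3322
j=7: r + 6k = 3897.856 → ⌈·⌉ = 3898
j=8: r + 7k = 4473.939333… → ⌈·⌉ = 4474
j=9: r + 8k = 5050.022666… → ⌈·⌉ = 5051
j=10: r + 9k = 5626.106 → ⌈·⌉ = 5627
j=11: r + 10k = 6202.189333… → ⌈·⌉ = 6203
j=12: r + 11k = 6778.272666… → ⌈·⌉ = 6779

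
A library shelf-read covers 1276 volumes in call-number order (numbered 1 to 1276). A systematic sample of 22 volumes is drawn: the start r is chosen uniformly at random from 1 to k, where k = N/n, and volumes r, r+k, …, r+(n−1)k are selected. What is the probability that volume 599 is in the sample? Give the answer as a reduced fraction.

1/58

k = 1276/22 = 58.
Volume 599 is selected iff r ≡ 599 (mod 58); exactly one such r in {1,…,58}.
Inclusion probability = 1/58.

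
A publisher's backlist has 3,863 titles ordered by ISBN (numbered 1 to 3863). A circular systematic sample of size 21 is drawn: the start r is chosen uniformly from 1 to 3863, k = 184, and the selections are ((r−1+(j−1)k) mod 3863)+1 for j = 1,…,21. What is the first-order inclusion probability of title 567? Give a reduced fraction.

For each position j, as r ranges over 1…3863 the j-th selection hits every title exactly once, so title 567 is selected for exactly 21 of the 3863 starts.
Inclusion probability = 21/3863.

21/3863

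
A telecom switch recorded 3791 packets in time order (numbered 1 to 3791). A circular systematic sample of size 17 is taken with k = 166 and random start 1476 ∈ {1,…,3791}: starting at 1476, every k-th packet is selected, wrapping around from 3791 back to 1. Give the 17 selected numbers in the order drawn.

Selection 1: 1476
Selection 2: 1476 + 166 = 1642
Selection 3: 1642 + 166 = 1808
Selection 4: 1808 + 166 = 1974
Selection 5: 1974 + 166 = 2140
Selection 6: 2140 + 166 = 2306
Selection 7: 2306 + 166 = 2472
Selection 8: 2472 + 166 = 2638
Selection 9: 2638 + 166 = 2804
Selection 10: 2804 + 166 = 2970
Selection 11: 2970 + 166 = 3136
Selection 12: 3136 + 166 = 3302
Selection 13: 3302 + 166 = 3468
Selection 14: 3468 + 166 = 3634
Selection 15: 3634 + 166 = 3800 → 3800 − 3791 = 9
Selection 16: 9 + 166 = 175
Selection 17: 175 + 166 = 341

1476, 1642, 1808, 1974, 2140, 2306, 2472, 2638, 2804, 2970, 3136, 3302, 3468, 3634, 9, 175, 341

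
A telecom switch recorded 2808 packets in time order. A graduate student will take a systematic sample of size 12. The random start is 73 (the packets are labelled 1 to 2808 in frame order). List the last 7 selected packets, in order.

k = N/n = 2808/12 = 234
6th selection = 73 + 5×234 = 1243
7th: 1243 + 234 = 1477
8th: 1477 + 234 = 1711
9th: 1711 + 234 = 1945
10th: 1945 + 234 = 2179
11th: 2179 + 234 = 2413
12th: 2413 + 234 = 2647

1243, 1477, 1711, 1945, 2179, 2413, 2647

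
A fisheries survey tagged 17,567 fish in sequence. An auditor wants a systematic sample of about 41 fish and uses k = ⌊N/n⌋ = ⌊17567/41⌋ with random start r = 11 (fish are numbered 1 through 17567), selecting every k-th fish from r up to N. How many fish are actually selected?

42

k = ⌊17567/41⌋ = 428
Achieved size = ⌊(17567 − 11)/428⌋ + 1 = ⌊17556/428⌋ + 1 = 41 + 1 = 42
(last selection: 11 + 41×428 = 17559 ≤ 17567; next would be 17987 > 17567)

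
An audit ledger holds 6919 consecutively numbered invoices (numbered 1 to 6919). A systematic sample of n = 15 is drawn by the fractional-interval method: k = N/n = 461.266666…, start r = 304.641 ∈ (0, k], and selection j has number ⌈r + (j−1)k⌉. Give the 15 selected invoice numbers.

305, 766, 1228, 1689, 2150, 2611, 3073, 3534, 3995, 4457, 4918, 5379, 5840, 6302, 6763

j=1: r + 0k = 304.641 → ⌈·⌉ = 305
j=2: r + 1k = 765.907666… → ⌈·⌉ = 766
j=3: r + 2k = 1227.174333… → ⌈·⌉ = 1228
j=4: r + 3k = 1688.441 → ⌈·⌉ = 1689
j=5: r + 4k = 2149.707666… → ⌈·⌉ = 2150
j=6: r + 5k = 2610.974333… → ⌈·⌉ = 2611
j=7: r + 6k = 3072.241 → ⌈·⌉ = 3073
j=8: r + 7k = 3533.507666… → ⌈·⌉ = 3534
j=9: r + 8k = 3994.774333… → ⌈·⌉ = 3995
j=10: r + 9k = 4456.041 → ⌈·⌉ = 4457
j=11: r + 10k = 4917.307666… → ⌈·⌉ = 4918
j=12: r + 11k = 5378.574333… → ⌈·⌉ = 5379
j=13: r + 12k = 5839.841 → ⌈·⌉ = 5840
j=14: r + 13k = 6301.107666… → ⌈·⌉ = 6302
j=15: r + 14k = 6762.374333… → ⌈·⌉ = 6763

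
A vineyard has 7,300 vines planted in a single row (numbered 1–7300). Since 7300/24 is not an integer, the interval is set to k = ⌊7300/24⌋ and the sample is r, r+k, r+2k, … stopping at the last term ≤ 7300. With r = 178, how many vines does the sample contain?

k = ⌊7300/24⌋ = 304
Achieved size = ⌊(7300 − 178)/304⌋ + 1 = ⌊7122/304⌋ + 1 = 23 + 1 = 24
(last selection: 178 + 23×304 = 7170 ≤ 7300; next would be 7474 > 7300)

24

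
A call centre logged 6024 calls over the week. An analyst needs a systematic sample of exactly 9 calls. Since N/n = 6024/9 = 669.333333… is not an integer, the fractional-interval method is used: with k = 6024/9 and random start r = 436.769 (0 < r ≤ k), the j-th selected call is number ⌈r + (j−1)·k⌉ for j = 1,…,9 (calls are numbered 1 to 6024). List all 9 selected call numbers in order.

j=1: r + 0k = 436.769 → ⌈·⌉ = 437
j=2: r + 1k = 1106.102333… → ⌈·⌉ = 1107
j=3: r + 2k = 1775.435666… → ⌈·⌉ = 1776
j=4: r + 3k = 2444.769 → ⌈·⌉ = 2445
j=5: r + 4k = 3114.102333… → ⌈·⌉ = 3115
j=6: r + 5k = 3783.435666… → ⌈·⌉ = 3784
j=7: r + 6k = 4452.769 → ⌈·⌉ = 4453
j=8: r + 7k = 5122.102333… → ⌈·⌉ = 5123
j=9: r + 8k = 5791.435666… → ⌈·⌉ = 5792

437, 1107, 1776, 2445, 3115, 3784, 4453, 5123, 5792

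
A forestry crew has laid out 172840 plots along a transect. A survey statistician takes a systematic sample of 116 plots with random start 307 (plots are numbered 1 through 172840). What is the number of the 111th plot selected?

k = 172840/116 = 1490
111th selection = r + (111−1)·k = 307 + 110×1490 = 307 + 163900 = 164207

164207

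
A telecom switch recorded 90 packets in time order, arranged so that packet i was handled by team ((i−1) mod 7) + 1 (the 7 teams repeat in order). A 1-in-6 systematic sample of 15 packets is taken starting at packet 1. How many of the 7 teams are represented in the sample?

7

Consecutive selections differ by k = 6, so their team numbers differ by 6 mod 7 = 6.
gcd(6, 7) = 1, so the sample visits 7/1 = 7 distinct residues mod 7.
Start 1 is team 1; the teams hit are 1, 2, 3, 4, 5, 6, 7.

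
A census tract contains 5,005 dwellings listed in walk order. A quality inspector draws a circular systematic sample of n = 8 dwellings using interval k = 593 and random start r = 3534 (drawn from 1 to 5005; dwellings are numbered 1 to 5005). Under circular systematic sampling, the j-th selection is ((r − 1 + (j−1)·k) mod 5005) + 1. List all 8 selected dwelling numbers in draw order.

Selection 1: 3534
Selection 2: 3534 + 593 = 4127
Selection 3: 4127 + 593 = 4720
Selection 4: 4720 + 593 = 5313 → 5313 − 5005 = 308
Selection 5: 308 + 593 = 901
Selection 6: 901 + 593 = 1494
Selection 7: 1494 + 593 = 2087
Selection 8: 2087 + 593 = 2680

3534, 4127, 4720, 308, 901, 1494, 2087, 2680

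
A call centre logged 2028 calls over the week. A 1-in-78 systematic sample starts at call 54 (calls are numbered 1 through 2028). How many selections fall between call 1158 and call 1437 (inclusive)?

3

k = 78
First selection ≥ 1158: 54 + ⌈(1158−54)/78⌉·78 = 54 + 15×78 = 1224
Last selection ≤ 1437: 54 + ⌊(1437−54)/78⌋·78 = 54 + 17×78 = 1380
Count = 17 − 15 + 1 = 3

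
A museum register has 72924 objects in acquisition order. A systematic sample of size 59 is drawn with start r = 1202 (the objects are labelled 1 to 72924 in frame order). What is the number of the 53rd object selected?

k = 72924/59 = 1236
53rd selection = r + (53−1)·k = 1202 + 52×1236 = 1202 + 64272 = 65474

65474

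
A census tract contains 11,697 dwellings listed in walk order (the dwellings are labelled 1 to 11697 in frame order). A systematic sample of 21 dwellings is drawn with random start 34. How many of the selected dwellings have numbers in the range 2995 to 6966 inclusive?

7

k = 11697/21 = 557
First selection ≥ 2995: 34 + ⌈(2995−34)/557⌉·557 = 34 + 6×557 = 3376
Last selection ≤ 6966: 34 + ⌊(6966−34)/557⌋·557 = 34 + 12×557 = 6718
Count = 12 − 6 + 1 = 7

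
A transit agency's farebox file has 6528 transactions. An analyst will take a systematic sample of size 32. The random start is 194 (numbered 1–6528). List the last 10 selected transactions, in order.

4682, 4886, 5090, 5294, 5498, 5702, 5906, 6110, 6314, 6518

k = N/n = 6528/32 = 204
23rd selection = 194 + 22×204 = 4682
24th: 4682 + 204 = 4886
25th: 4886 + 204 = 5090
26th: 5090 + 204 = 5294
27th: 5294 + 204 = 5498
28th: 5498 + 204 = 5702
29th: 5702 + 204 = 5906
30th: 5906 + 204 = 6110
31st: 6110 + 204 = 6314
32nd: 6314 + 204 = 6518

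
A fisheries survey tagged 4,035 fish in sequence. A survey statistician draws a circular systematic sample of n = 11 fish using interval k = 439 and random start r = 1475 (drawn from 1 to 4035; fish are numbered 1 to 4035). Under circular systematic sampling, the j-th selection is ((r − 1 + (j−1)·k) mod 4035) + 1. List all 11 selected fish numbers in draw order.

Selection 1: 1475
Selection 2: 1475 + 439 = 1914
Selection 3: 1914 + 439 = 2353
Selection 4: 2353 + 439 = 2792
Selection 5: 2792 + 439 = 3231
Selection 6: 3231 + 439 = 3670
Selection 7: 3670 + 439 = 4109 → 4109 − 4035 = 74
Selection 8: 74 + 439 = 513
Selection 9: 513 + 439 = 952
Selection 10: 952 + 439 = 1391
Selection 11: 1391 + 439 = 1830

1475, 1914, 2353, 2792, 3231, 3670, 74, 513, 952, 1391, 1830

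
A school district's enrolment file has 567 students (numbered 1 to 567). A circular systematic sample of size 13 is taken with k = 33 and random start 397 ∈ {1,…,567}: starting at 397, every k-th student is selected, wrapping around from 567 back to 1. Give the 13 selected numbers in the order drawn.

Selection 1: 397
Selection 2: 397 + 33 = 430
Selection 3: 430 + 33 = 463
Selection 4: 463 + 33 = 496
Selection 5: 496 + 33 = 529
Selection 6: 529 + 33 = 562
Selection 7: 562 + 33 = 595 → 595 − 567 = 28
Selection 8: 28 + 33 = 61
Selection 9: 61 + 33 = 94
Selection 10: 94 + 33 = 127
Selection 11: 127 + 33 = 160
Selection 12: 160 + 33 = 193
Selection 13: 193 + 33 = 226

397, 430, 463, 496, 529, 562, 28, 61, 94, 127, 160, 193, 226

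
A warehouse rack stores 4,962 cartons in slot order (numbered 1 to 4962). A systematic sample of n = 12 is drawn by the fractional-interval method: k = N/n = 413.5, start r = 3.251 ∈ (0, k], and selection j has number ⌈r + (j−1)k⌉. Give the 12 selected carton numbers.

j=1: r + 0k = 3.251 → ⌈·⌉ = 4
j=2: r + 1k = 416.751 → ⌈·⌉ = 417
j=3: r + 2k = 830.251 → ⌈·⌉ = 831
j=4: r + 3k = 1243.751 → ⌈·⌉ = 1244
j=5: r + 4k = 1657.251 → ⌈·⌉ = 1658
j=6: r + 5k = 2070.751 → ⌈·⌉ = 2071
j=7: r + 6k = 2484.251 → ⌈·⌉ = 2485
j=8: r + 7k = 2897.751 → ⌈·⌉ = 2898
j=9: r + 8k = 3311.251 → ⌈·⌉ = 3312
j=10: r + 9k = 3724.751 → ⌈·⌉ = 3725
j=11: r + 10k = 4138.251 → ⌈·⌉ = 4139
j=12: r + 11k = 4551.751 → ⌈·⌉ = 4552

4, 417, 831, 1244, 1658, 2071, 2485, 2898, 3312, 3725, 4139, 4552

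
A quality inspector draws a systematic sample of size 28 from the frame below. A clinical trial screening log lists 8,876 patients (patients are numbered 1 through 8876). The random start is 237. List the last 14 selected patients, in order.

4675, 4992, 5309, 5626, 5943, 6260, 6577, 6894, 7211, 7528, 7845, 8162, 8479, 8796

k = N/n = 8876/28 = 317
15th selection = 237 + 14×317 = 4675
16th: 4675 + 317 = 4992
17th: 4992 + 317 = 5309
18th: 5309 + 317 = 5626
19th: 5626 + 317 = 5943
20th: 5943 + 317 = 6260
21st: 6260 + 317 = 6577
22nd: 6577 + 317 = 6894
23rd: 6894 + 317 = 7211
24th: 7211 + 317 = 7528
25th: 7528 + 317 = 7845
26th: 7845 + 317 = 8162
27th: 8162 + 317 = 8479
28th: 8479 + 317 = 8796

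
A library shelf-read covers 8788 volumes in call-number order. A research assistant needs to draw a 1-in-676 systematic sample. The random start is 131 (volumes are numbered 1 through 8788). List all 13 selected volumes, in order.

volume 1: 131
volume 2: 131 + 676 = 807
volume 3: 807 + 676 = 1483
volume 4: 1483 + 676 = 2159
volume 5: 2159 + 676 = 2835
volume 6: 2835 + 676 = 3511
volume 7: 3511 + 676 = 4187
volume 8: 4187 + 676 = 4863
volume 9: 4863 + 676 = 5539
volume 10: 5539 + 676 = 6215
volume 11: 6215 + 676 = 6891
volume 12: 6891 + 676 = 7567
volume 13: 7567 + 676 = 8243

131, 807, 1483, 2159, 2835, 3511, 4187, 4863, 5539, 6215, 6891, 7567, 8243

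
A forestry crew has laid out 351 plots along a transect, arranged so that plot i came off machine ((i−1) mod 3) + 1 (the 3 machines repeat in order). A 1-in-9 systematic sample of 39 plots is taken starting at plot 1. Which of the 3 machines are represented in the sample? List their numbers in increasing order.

1

Consecutive selections differ by k = 9, so their machine numbers differ by 9 mod 3 = 0.
gcd(9, 3) = 3, so the sample visits 3/3 = 1 distinct residues mod 3.
Start 1 is machine 1; the machines hit are 1.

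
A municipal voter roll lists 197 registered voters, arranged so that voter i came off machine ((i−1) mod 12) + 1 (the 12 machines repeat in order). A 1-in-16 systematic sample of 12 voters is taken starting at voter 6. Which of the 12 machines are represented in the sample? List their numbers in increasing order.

Consecutive selections differ by k = 16, so their machine numbers differ by 16 mod 12 = 4.
gcd(16, 12) = 4, so the sample visits 12/4 = 3 distinct residues mod 12.
Start 6 is machine 6; the machines hit are 2, 6, 10.

2, 6, 10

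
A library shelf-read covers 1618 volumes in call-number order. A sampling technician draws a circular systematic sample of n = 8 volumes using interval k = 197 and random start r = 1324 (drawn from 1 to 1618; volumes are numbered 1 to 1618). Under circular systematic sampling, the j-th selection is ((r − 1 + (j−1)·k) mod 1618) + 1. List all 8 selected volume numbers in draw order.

1324, 1521, 100, 297, 494, 691, 888, 1085

Selection 1: 1324
Selection 2: 1324 + 197 = 1521
Selection 3: 1521 + 197 = 1718 → 1718 − 1618 = 100
Selection 4: 100 + 197 = 297
Selection 5: 297 + 197 = 494
Selection 6: 494 + 197 = 691
Selection 7: 691 + 197 = 888
Selection 8: 888 + 197 = 1085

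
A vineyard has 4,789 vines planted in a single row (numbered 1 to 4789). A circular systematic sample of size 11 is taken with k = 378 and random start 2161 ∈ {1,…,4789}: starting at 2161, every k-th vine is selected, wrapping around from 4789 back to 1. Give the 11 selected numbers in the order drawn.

2161, 2539, 2917, 3295, 3673, 4051, 4429, 18, 396, 774, 1152

Selection 1: 2161
Selection 2: 2161 + 378 = 2539
Selection 3: 2539 + 378 = 2917
Selection 4: 2917 + 378 = 3295
Selection 5: 3295 + 378 = 3673
Selection 6: 3673 + 378 = 4051
Selection 7: 4051 + 378 = 4429
Selection 8: 4429 + 378 = 4807 → 4807 − 4789 = 18
Selection 9: 18 + 378 = 396
Selection 10: 396 + 378 = 774
Selection 11: 774 + 378 = 1152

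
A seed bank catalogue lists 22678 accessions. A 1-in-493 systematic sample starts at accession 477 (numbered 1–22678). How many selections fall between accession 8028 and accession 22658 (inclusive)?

k = 493
First selection ≥ 8028: 477 + ⌈(8028−477)/493⌉·493 = 477 + 16×493 = 8365
Last selection ≤ 22658: 477 + ⌊(22658−477)/493⌋·493 = 477 + 44×493 = 22169
Count = 44 − 16 + 1 = 29

29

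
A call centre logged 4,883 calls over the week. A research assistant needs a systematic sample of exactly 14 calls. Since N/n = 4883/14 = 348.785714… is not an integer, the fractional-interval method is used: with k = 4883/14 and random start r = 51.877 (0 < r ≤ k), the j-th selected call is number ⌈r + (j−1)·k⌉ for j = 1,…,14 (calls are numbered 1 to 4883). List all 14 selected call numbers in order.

52, 401, 750, 1099, 1448, 1796, 2145, 2494, 2843, 3191, 3540, 3889, 4238, 4587

j=1: r + 0k = 51.877 → ⌈·⌉ = 52
j=2: r + 1k = 400.662714… → ⌈·⌉ = 401
j=3: r + 2k = 749.448428… → ⌈·⌉ = 750
j=4: r + 3k = 1098.234142… → ⌈·⌉ = 1099
j=5: r + 4k = 1447.019857… → ⌈·⌉ = 1448
j=6: r + 5k = 1795.805571… → ⌈·⌉ = 1796
j=7: r + 6k = 2144.591285… → ⌈·⌉ = 2145
j=8: r + 7k = 2493.377 → ⌈·⌉ = 2494
j=9: r + 8k = 2842.162714… → ⌈·⌉ = 2843
j=10: r + 9k = 3190.948428… → ⌈·⌉ = 3191
j=11: r + 10k = 3539.734142… → ⌈·⌉ = 3540
j=12: r + 11k = 3888.519857… → ⌈·⌉ = 3889
j=13: r + 12k = 4237.305571… → ⌈·⌉ = 4238
j=14: r + 13k = 4586.091285… → ⌈·⌉ = 4587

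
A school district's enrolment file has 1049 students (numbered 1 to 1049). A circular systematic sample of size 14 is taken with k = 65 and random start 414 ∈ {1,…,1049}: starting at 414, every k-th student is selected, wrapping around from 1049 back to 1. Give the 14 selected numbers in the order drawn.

414, 479, 544, 609, 674, 739, 804, 869, 934, 999, 15, 80, 145, 210

Selection 1: 414
Selection 2: 414 + 65 = 479
Selection 3: 479 + 65 = 544
Selection 4: 544 + 65 = 609
Selection 5: 609 + 65 = 674
Selection 6: 674 + 65 = 739
Selection 7: 739 + 65 = 804
Selection 8: 804 + 65 = 869
Selection 9: 869 + 65 = 934
Selection 10: 934 + 65 = 999
Selection 11: 999 + 65 = 1064 → 1064 − 1049 = 15
Selection 12: 15 + 65 = 80
Selection 13: 80 + 65 = 145
Selection 14: 145 + 65 = 210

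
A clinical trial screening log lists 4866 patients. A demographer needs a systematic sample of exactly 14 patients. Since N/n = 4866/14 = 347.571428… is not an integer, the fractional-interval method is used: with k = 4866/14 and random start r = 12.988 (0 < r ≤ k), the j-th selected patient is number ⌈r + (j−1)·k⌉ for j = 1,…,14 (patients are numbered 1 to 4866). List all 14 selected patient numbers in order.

13, 361, 709, 1056, 1404, 1751, 2099, 2446, 2794, 3142, 3489, 3837, 4184, 4532

j=1: r + 0k = 12.988 → ⌈·⌉ = 13
j=2: r + 1k = 360.559428… → ⌈·⌉ = 361
j=3: r + 2k = 708.130857… → ⌈·⌉ = 709
j=4: r + 3k = 1055.702285… → ⌈·⌉ = 1056
j=5: r + 4k = 1403.273714… → ⌈·⌉ = 1404
j=6: r + 5k = 1750.845142… → ⌈·⌉ = 1751
j=7: r + 6k = 2098.416571… → ⌈·⌉ = 2099
j=8: r + 7k = 2445.988 → ⌈·⌉ = 2446
j=9: r + 8k = 2793.559428… → ⌈·⌉ = 2794
j=10: r + 9k = 3141.130857… → ⌈·⌉ = 3142
j=11: r + 10k = 3488.702285… → ⌈·⌉ = 3489
j=12: r + 11k = 3836.273714… → ⌈·⌉ = 3837
j=13: r + 12k = 4183.845142… → ⌈·⌉ = 4184
j=14: r + 13k = 4531.416571… → ⌈·⌉ = 4532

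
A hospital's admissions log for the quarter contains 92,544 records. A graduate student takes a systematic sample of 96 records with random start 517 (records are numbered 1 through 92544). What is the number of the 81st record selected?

k = 92544/96 = 964
81st selection = r + (81−1)·k = 517 + 80×964 = 517 + 77120 = 77637

77637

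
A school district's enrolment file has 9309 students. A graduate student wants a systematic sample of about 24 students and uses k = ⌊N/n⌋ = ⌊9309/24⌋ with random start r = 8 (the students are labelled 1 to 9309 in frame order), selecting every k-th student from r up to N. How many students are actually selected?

25

k = ⌊9309/24⌋ = 387
Achieved size = ⌊(9309 − 8)/387⌋ + 1 = ⌊9301/387⌋ + 1 = 24 + 1 = 25
(last selection: 8 + 24×387 = 9296 ≤ 9309; next would be 9683 > 9309)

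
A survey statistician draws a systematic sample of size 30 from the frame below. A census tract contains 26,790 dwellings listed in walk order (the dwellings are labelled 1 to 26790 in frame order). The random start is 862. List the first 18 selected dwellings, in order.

862, 1755, 2648, 3541, 4434, 5327, 6220, 7113, 8006, 8899, 9792, 10685, 11578, 12471, 13364, 14257, 15150, 16043

k = N/n = 26790/30 = 893
dwelling 1: 862
dwelling 2: 862 + 893 = 1755
dwelling 3: 1755 + 893 = 2648
dwelling 4: 2648 + 893 = 3541
dwelling 5: 3541 + 893 = 4434
dwelling 6: 4434 + 893 = 5327
dwelling 7: 5327 + 893 = 6220
dwelling 8: 6220 + 893 = 7113
dwelling 9: 7113 + 893 = 8006
dwelling 10: 8006 + 893 = 8899
dwelling 11: 8899 + 893 = 9792
dwelling 12: 9792 + 893 = 10685
dwelling 13: 10685 + 893 = 11578
dwelling 14: 11578 + 893 = 12471
dwelling 15: 12471 + 893 = 13364
dwelling 16: 13364 + 893 = 14257
dwelling 17: 14257 + 893 = 15150
dwelling 18: 15150 + 893 = 16043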